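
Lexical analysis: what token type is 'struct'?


Pattern: reserved word
Type: KEYWORD


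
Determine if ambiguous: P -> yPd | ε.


balanced y^n…d^n: each string has a unique parse
Unambiguous


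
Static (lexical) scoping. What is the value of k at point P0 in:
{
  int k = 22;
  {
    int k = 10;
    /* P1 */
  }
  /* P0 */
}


k declared in the same block as P0
k = 22


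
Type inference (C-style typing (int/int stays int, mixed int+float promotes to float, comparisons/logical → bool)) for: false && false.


Operand types: bool && bool
Rule: logical operators take bool operands and yield bool
Result type: bool


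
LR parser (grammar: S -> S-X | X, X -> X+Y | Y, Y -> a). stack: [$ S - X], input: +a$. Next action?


'+' can extend X; shift to build X -> X+Y
Action: shift


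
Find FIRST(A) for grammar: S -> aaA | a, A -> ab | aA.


Per alternative of A: FIRST(ab) = {a}; FIRST(aA) = {a}
FIRST(A) = {a}


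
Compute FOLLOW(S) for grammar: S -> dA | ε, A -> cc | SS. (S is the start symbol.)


$ ∈ FOLLOW(S). For each A -> αBβ: add FIRST(β)\{ε} to FOLLOW(B); if β nullable, add FOLLOW(A).
FOLLOW(S) = {$, d}


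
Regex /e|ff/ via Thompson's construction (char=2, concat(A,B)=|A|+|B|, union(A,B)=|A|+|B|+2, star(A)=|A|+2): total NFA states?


Syntax tree has 3 char leaf(s), 1 union(s), 0 star(s)
chars contribute 3×2 = 6; each union adds +2; each star adds +2
Total: 6 + 2 + 0 = 8 states


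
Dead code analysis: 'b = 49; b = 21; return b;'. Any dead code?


first assignment to b is overwritten before any read
Dead: 'b = 49'


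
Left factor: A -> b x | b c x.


Common prefix: 'b'
Factored: A -> b A', A' -> x | c x


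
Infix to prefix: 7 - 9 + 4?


left-to-right (same/higher precedence on left): tree is (+ (- 7 9) 4)
Prefix: + - 7 9 4


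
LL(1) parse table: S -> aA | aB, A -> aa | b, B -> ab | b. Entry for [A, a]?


For [A, a]: 'a' ∈ FIRST(aa)
Entry: A -> aa


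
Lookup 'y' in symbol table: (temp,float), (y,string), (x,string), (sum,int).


Lookup 'y' → type string


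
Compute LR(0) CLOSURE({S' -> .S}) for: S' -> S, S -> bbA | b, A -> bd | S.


Start: S' -> .S
For each item with dot before a nonterminal B, add B -> .γ for every B-production
Closure: [S' -> .S, S -> .bbA, S -> .b]


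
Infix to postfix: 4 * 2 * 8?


Left to right (same or higher precedence on left)
Postfix: 4 2 * 8 *


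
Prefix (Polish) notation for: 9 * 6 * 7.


left-to-right (same/higher precedence on left): tree is (* (* 9 6) 7)
Prefix: * * 9 6 7


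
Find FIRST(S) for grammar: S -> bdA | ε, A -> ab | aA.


Per alternative of S: FIRST(bdA) = {b}; FIRST(ε) = {ε}
FIRST(S) = {b, ε}


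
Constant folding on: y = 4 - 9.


4 - 9 = -5 at compile time
Optimized: y = -5


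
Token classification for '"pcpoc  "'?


Pattern: double-quoted sequence
Type: STRING_LITERAL


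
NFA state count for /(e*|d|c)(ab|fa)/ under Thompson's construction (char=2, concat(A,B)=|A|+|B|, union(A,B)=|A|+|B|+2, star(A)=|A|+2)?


Syntax tree has 7 char leaf(s), 3 union(s), 1 star(s)
chars contribute 7×2 = 14; each union adds +2; each star adds +2
Total: 14 + 6 + 2 = 22 states


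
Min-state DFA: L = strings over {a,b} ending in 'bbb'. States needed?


Track the longest suffix of input matching a prefix of 'bbb': 4 classes (prefixes of length 0..3)
Minimal DFA: 4 states


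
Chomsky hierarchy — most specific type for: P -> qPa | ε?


Single nonterminal LHS, but q^n a^n is not regular
Classification: Type 2 (Context-Free)


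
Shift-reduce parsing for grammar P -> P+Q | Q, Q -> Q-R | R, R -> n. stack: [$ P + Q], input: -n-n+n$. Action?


'-' can extend Q; shift to build Q -> Q-R
Action: shift


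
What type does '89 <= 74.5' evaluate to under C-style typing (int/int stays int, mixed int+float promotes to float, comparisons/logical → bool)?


Operand types: int <= float
Rule: comparison yields bool
Result type: bool


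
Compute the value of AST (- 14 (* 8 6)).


Evaluate inner: (* 8 6) = 48
Evaluate root: (- 14 48) = -34
Result: -34


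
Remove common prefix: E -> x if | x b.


Common prefix: 'x'
Factored: E -> x E', E' -> if | b


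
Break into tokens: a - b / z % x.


Scan left to right, longest-match per lexeme
Tokens: ID(a), OP(-), ID(b), OP(/), ID(z), OP(%), ID(x)


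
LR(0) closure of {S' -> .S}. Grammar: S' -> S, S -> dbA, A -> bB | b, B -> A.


Start: S' -> .S
For each item with dot before a nonterminal B, add B -> .γ for every B-production
Closure: [S' -> .S, S -> .dbA]


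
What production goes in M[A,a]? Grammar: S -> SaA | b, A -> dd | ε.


For [A, a]: ε is nullable and 'a' ∈ FOLLOW(A)
Entry: A -> ε


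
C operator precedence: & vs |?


'&' is bitwise AND (level 5); '|' is bitwise OR (level 3)
Higher level binds tighter
'&' has higher precedence than '|'


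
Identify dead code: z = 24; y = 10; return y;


z is assigned but never read
Dead: 'z = 24'


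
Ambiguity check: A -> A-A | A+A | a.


'a-a+a' has two parse trees (no precedence encoded between - and +)
Ambiguous


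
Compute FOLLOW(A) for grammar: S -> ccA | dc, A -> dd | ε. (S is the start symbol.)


$ ∈ FOLLOW(S). For each A -> αBβ: add FIRST(β)\{ε} to FOLLOW(B); if β nullable, add FOLLOW(A).
FOLLOW(A) = {$}


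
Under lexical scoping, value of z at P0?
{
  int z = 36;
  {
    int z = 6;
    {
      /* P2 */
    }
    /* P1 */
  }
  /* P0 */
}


z declared in the same block as P0
z = 36


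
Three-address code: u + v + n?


Break into single-operator statements:
t1 = u + v
t2 = t1 + n


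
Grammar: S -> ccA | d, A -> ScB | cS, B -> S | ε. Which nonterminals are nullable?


A nonterminal is nullable iff some alternative derives ε (directly, or every symbol in it is nullable)
Nullable: {B}


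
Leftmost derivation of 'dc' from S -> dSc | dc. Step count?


Derivation: S => dc
Steps: 1


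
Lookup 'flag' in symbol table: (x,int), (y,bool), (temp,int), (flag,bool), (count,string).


Lookup 'flag' → type bool


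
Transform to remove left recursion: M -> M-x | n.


Left-recursive alternatives: M-x; non-recursive: n
Introduce M': M -> nM', M' -> -xM' | ε


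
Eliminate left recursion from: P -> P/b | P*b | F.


Left-recursive alternatives: P/b, P*b; non-recursive: F
Introduce P': P -> FP', P' -> /bP' | *bP' | ε


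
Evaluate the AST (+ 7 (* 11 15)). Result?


Evaluate inner: (* 11 15) = 165
Evaluate root: (+ 7 165) = 172
Result: 172


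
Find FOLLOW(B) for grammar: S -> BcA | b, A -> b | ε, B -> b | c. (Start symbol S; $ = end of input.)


$ ∈ FOLLOW(S). For each A -> αBβ: add FIRST(β)\{ε} to FOLLOW(B); if β nullable, add FOLLOW(A).
FOLLOW(B) = {c}


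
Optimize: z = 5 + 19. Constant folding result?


5 + 19 = 24 at compile time
Optimized: z = 24


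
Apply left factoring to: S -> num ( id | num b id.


Common prefix: 'num'
Factored: S -> num S', S' -> ( id | b id


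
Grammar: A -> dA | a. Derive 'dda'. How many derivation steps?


Derivation: A => dA => ddA => dda
Steps: 3


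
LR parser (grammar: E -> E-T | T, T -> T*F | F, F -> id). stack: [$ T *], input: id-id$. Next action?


no handle; shift 'id'
Action: shift


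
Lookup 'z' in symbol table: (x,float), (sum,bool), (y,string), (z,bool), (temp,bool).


Lookup 'z' → type bool


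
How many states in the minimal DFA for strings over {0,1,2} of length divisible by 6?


Track length mod 6: states 0..5, accept at 0
Minimal DFA: 6 states


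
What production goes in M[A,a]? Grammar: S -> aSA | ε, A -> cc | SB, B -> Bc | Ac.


For [A, a]: 'a' ∈ FIRST(SB)
Entry: A -> SB


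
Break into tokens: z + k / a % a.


Scan left to right, longest-match per lexeme
Tokens: ID(z), OP(+), ID(k), OP(/), ID(a), OP(%), ID(a)


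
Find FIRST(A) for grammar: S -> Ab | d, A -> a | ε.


Per alternative of A: FIRST(a) = {a}; FIRST(ε) = {ε}
FIRST(A) = {a, ε}


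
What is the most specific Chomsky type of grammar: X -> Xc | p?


Left-linear: every RHS is a terminal or one nonterminal followed by a terminal
Classification: Type 3 (Regular)


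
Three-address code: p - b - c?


Break into single-operator statements:
t1 = p - b
t2 = t1 - c


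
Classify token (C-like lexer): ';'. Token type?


Pattern: delimiter/punctuation
Type: PUNCTUATION


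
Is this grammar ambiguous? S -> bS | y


right-linear, alternatives start with distinct terminals 'b' vs 'y': unique leftmost derivation
Unambiguous


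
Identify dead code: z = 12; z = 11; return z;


first assignment to z is overwritten before any read
Dead: 'z = 12'


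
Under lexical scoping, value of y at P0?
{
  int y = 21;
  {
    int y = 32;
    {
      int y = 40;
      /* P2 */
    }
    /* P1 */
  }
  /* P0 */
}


y declared in the same block as P0
y = 21


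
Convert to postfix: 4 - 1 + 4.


Left to right (same or higher precedence on left)
Postfix: 4 1 - 4 +


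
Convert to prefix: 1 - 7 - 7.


left-to-right (same/higher precedence on left): tree is (- (- 1 7) 7)
Prefix: - - 1 7 7


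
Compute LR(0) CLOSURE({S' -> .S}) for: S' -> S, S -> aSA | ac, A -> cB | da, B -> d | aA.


Start: S' -> .S
For each item with dot before a nonterminal B, add B -> .γ for every B-production
Closure: [S' -> .S, S -> .aSA, S -> .ac]


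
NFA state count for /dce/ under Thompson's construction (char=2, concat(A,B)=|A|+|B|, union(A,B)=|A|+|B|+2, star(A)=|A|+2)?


Syntax tree has 3 char leaf(s), 0 union(s), 0 star(s)
chars contribute 3×2 = 6; each union adds +2; each star adds +2
Total: 6 + 0 + 0 = 6 states


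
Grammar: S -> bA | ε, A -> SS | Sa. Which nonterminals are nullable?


A nonterminal is nullable iff some alternative derives ε (directly, or every symbol in it is nullable)
Nullable: {A, S}


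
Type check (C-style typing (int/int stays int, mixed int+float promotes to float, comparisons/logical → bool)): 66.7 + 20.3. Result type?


Operand types: float + float
Rule: mixed int/float promotes to float; int/int stays int
Result type: float


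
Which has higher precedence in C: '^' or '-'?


'-' is additive (level 9); '^' is bitwise XOR (level 4)
Higher level binds tighter
'-' has higher precedence than '^'


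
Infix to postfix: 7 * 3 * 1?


Left to right (same or higher precedence on left)
Postfix: 7 3 * 1 *


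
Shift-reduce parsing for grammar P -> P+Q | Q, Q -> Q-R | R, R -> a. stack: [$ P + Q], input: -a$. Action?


'-' can extend Q; shift to build Q -> Q-R
Action: shift


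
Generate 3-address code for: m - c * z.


Break into single-operator statements:
t1 = c * z
t2 = m - t1


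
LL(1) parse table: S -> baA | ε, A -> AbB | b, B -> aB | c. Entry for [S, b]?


For [S, b]: 'b' ∈ FIRST(baA)
Entry: S -> baA


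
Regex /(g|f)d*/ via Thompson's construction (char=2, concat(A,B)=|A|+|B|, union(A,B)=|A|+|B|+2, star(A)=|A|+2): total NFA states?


Syntax tree has 3 char leaf(s), 1 union(s), 1 star(s)
chars contribute 3×2 = 6; each union adds +2; each star adds +2
Total: 6 + 2 + 2 = 10 states


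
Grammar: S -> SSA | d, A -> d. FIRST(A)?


Per alternative of A: FIRST(d) = {d}
FIRST(A) = {d}


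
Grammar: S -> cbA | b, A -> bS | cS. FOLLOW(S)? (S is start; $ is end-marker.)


$ ∈ FOLLOW(S). For each A -> αBβ: add FIRST(β)\{ε} to FOLLOW(B); if β nullable, add FOLLOW(A).
FOLLOW(S) = {$}


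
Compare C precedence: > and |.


'>' is relational (level 7); '|' is bitwise OR (level 3)
Higher level binds tighter
'>' has higher precedence than '|'


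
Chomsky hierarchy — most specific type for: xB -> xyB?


LHS has context (more than one symbol) and |LHS| ≤ |RHS|
Classification: Type 1 (Context-Sensitive)


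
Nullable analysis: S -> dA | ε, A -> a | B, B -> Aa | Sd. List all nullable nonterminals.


A nonterminal is nullable iff some alternative derives ε (directly, or every symbol in it is nullable)
Nullable: {S}


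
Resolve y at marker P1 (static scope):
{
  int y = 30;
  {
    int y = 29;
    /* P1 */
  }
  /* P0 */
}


y declared in the same block as P1
y = 29


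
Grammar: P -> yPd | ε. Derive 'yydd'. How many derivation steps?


Derivation: P => yPd => yyPdd => yydd
Steps: 3


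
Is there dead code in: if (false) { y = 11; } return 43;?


condition is constant false, so the whole block is unreachable
Dead: 'if (false) { y = 11; }'


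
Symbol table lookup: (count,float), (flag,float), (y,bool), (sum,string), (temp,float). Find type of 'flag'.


Lookup 'flag' → type float


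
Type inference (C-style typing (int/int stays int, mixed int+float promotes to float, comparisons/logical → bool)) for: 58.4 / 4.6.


Operand types: float / float
Rule: mixed int/float promotes to float; int/int stays int
Result type: float


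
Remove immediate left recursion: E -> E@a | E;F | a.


Left-recursive alternatives: E@a, E;F; non-recursive: a
Introduce E': E -> aE', E' -> @aE' | ;FE' | ε


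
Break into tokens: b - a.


Scan left to right, longest-match per lexeme
Tokens: ID(b), OP(-), ID(a)


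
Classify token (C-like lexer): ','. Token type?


Pattern: delimiter/punctuation
Type: PUNCTUATION


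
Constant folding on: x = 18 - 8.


18 - 8 = 10 at compile time
Optimized: x = 10


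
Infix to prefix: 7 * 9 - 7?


left-to-right (same/higher precedence on left): tree is (- (* 7 9) 7)
Prefix: - * 7 9 7


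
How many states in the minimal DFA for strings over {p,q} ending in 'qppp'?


Track the longest suffix of input matching a prefix of 'qppp': 5 classes (prefixes of length 0..4)
Minimal DFA: 5 states


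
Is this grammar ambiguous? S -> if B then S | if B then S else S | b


dangling else: 'if B then if B then b else b' parses two ways
Ambiguous


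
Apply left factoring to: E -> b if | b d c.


Common prefix: 'b'
Factored: E -> b E', E' -> if | d c


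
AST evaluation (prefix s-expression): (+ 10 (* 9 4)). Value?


Evaluate inner: (* 9 4) = 36
Evaluate root: (+ 10 36) = 46
Result: 46


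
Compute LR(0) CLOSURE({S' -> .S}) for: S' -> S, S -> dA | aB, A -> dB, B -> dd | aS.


Start: S' -> .S
For each item with dot before a nonterminal B, add B -> .γ for every B-production
Closure: [S' -> .S, S -> .dA, S -> .aB]


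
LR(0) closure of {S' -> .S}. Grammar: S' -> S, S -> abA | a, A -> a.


Start: S' -> .S
For each item with dot before a nonterminal B, add B -> .γ for every B-production
Closure: [S' -> .S, S -> .abA, S -> .a]


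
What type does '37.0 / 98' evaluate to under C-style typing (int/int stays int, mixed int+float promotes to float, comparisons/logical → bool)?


Operand types: float / int
Rule: mixed int/float promotes to float; int/int stays int
Result type: float


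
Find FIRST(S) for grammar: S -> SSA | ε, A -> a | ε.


Per alternative of S: FIRST(SSA) = {a, ε}; FIRST(ε) = {ε}
FIRST(S) = {a, ε}


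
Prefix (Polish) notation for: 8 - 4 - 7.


left-to-right (same/higher precedence on left): tree is (- (- 8 4) 7)
Prefix: - - 8 4 7


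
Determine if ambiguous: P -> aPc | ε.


balanced a^n…c^n: each string has a unique parse
Unambiguous


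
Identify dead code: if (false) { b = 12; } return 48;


condition is constant false, so the whole block is unreachable
Dead: 'if (false) { b = 12; }'


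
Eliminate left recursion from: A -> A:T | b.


Left-recursive alternatives: A:T; non-recursive: b
Introduce A': A -> bA', A' -> :TA' | ε


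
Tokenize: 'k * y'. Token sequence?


Scan left to right, longest-match per lexeme
Tokens: ID(k), OP(*), ID(y)


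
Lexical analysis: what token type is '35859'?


Pattern: digits only
Type: INTEGER_LITERAL


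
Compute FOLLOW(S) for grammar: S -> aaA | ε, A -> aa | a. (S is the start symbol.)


$ ∈ FOLLOW(S). For each A -> αBβ: add FIRST(β)\{ε} to FOLLOW(B); if β nullable, add FOLLOW(A).
FOLLOW(S) = {$}


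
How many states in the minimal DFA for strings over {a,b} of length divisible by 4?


Track length mod 4: states 0..3, accept at 0
Minimal DFA: 4 states


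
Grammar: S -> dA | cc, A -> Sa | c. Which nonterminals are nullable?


A nonterminal is nullable iff some alternative derives ε (directly, or every symbol in it is nullable)
Nullable: {}


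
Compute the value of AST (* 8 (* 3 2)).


Evaluate inner: (* 3 2) = 6
Evaluate root: (* 8 6) = 48
Result: 48


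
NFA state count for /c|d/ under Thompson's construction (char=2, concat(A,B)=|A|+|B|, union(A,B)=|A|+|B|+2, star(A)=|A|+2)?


Syntax tree has 2 char leaf(s), 1 union(s), 0 star(s)
chars contribute 2×2 = 4; each union adds +2; each star adds +2
Total: 4 + 2 + 0 = 6 states


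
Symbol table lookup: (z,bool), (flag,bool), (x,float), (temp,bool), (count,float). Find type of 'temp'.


Lookup 'temp' → type bool


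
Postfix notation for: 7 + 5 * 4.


* has higher precedence, evaluate 5*4 first
Postfix: 7 5 4 * +


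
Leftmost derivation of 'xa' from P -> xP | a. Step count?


Derivation: P => xP => xa
Steps: 2


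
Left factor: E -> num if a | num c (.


Common prefix: 'num'
Factored: E -> num E', E' -> if a | c (


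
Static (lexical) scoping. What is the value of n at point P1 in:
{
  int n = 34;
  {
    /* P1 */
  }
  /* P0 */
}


P1's block does not declare n; resolves to the enclosing declaration at depth 0
n = 34


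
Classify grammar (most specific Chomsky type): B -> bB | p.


Right-linear: every RHS is a terminal or a terminal followed by one nonterminal
Classification: Type 3 (Regular)


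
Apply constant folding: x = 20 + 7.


20 + 7 = 27 at compile time
Optimized: x = 27


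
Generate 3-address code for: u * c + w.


Break into single-operator statements:
t1 = u * c
t2 = t1 + w


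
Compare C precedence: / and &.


'/' is multiplicative (level 10); '&' is bitwise AND (level 5)
Higher level binds tighter
'/' has higher precedence than '&'


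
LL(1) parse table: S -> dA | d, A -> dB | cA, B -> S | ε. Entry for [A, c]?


For [A, c]: 'c' ∈ FIRST(cA)
Entry: A -> cA


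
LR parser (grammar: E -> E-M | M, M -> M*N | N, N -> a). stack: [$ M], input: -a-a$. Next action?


lookahead ∉ {*} so M won't extend; reduce E -> M
Action: reduce (E -> M)


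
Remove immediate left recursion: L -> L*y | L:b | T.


Left-recursive alternatives: L*y, L:b; non-recursive: T
Introduce L': L -> TL', L' -> *yL' | :bL' | ε


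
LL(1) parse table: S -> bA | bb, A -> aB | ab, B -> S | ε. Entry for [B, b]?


For [B, b]: 'b' ∈ FIRST(S)
Entry: B -> S


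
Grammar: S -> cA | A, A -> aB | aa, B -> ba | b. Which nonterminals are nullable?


A nonterminal is nullable iff some alternative derives ε (directly, or every symbol in it is nullable)
Nullable: {}


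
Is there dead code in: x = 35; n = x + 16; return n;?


x is read by n's definition; n is returned
No dead code


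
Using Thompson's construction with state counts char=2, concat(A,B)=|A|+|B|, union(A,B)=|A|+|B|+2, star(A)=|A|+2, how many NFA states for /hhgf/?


Syntax tree has 4 char leaf(s), 0 union(s), 0 star(s)
chars contribute 4×2 = 8; each union adds +2; each star adds +2
Total: 8 + 0 + 0 = 8 states


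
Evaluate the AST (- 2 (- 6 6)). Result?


Evaluate inner: (- 6 6) = 0
Evaluate root: (- 2 0) = 2
Result: 2


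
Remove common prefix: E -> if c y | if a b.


Common prefix: 'if'
Factored: E -> if E', E' -> c y | a b


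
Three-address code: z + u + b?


Break into single-operator statements:
t1 = z + u
t2 = t1 + b


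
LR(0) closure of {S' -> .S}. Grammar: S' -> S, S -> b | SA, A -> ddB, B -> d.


Start: S' -> .S
For each item with dot before a nonterminal B, add B -> .γ for every B-production
Closure: [S' -> .S, S -> .b, S -> .SA]


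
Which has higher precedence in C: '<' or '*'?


'*' is multiplicative (level 10); '<' is relational (level 7)
Higher level binds tighter
'*' has higher precedence than '<'


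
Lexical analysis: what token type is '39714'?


Pattern: digits only
Type: INTEGER_LITERAL


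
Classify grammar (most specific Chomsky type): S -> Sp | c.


Left-linear: every RHS is a terminal or one nonterminal followed by a terminal
Classification: Type 3 (Regular)


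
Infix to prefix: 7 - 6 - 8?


left-to-right (same/higher precedence on left): tree is (- (- 7 6) 8)
Prefix: - - 7 6 8


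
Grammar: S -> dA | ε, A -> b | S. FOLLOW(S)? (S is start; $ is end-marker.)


$ ∈ FOLLOW(S). For each A -> αBβ: add FIRST(β)\{ε} to FOLLOW(B); if β nullable, add FOLLOW(A).
FOLLOW(S) = {$}


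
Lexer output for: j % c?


Scan left to right, longest-match per lexeme
Tokens: ID(j), OP(%), ID(c)


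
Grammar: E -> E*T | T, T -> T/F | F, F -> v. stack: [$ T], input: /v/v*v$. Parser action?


shift '/' to continue T -> T/F
Action: shift


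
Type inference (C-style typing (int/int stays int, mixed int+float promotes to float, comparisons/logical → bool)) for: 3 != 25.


Operand types: int != int
Rule: comparison yields bool
Result type: bool


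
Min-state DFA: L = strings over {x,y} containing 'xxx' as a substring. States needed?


KMP-style automaton: 3 progress states + 1 absorbing accept = 4
Minimal DFA: 4 states


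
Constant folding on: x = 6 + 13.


6 + 13 = 19 at compile time
Optimized: x = 19


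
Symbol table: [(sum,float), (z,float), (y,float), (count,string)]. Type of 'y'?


Lookup 'y' → type float


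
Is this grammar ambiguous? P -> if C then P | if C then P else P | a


dangling else: 'if C then if C then a else a' parses two ways
Ambiguous


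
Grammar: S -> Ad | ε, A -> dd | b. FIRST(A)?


Per alternative of A: FIRST(dd) = {d}; FIRST(b) = {b}
FIRST(A) = {b, d}


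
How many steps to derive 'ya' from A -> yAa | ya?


Derivation: A => ya
Steps: 1


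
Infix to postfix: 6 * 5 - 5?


Left to right (same or higher precedence on left)
Postfix: 6 5 * 5 -


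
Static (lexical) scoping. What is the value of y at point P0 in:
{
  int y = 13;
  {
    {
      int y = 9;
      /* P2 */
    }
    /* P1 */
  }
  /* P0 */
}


y declared in the same block as P0
y = 13


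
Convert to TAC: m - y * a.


Break into single-operator statements:
t1 = y * a
t2 = m - t1


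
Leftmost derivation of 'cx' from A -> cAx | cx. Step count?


Derivation: A => cx
Steps: 1


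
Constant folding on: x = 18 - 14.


18 - 14 = 4 at compile time
Optimized: x = 4


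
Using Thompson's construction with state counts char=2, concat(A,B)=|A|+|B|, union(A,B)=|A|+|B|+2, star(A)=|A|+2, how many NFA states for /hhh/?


Syntax tree has 3 char leaf(s), 0 union(s), 0 star(s)
chars contribute 3×2 = 6; each union adds +2; each star adds +2
Total: 6 + 0 + 0 = 6 states


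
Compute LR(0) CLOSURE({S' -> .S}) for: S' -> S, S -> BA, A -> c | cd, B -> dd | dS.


Start: S' -> .S
For each item with dot before a nonterminal B, add B -> .γ for every B-production
Closure: [S' -> .S, S -> .BA, B -> .dd, B -> .dS]


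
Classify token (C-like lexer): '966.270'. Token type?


Pattern: digits with a decimal point
Type: FLOAT_LITERAL


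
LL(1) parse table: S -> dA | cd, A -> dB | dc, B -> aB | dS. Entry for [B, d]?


For [B, d]: 'd' ∈ FIRST(dS)
Entry: B -> dS


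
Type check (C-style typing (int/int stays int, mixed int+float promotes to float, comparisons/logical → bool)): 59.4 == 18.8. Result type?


Operand types: float == float
Rule: comparison yields bool
Result type: bool


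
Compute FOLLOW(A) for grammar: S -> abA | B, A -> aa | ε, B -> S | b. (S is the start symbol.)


$ ∈ FOLLOW(S). For each A -> αBβ: add FIRST(β)\{ε} to FOLLOW(B); if β nullable, add FOLLOW(A).
FOLLOW(A) = {$}


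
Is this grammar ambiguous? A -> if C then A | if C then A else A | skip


dangling else: 'if C then if C then skip else skip' parses two ways
Ambiguous


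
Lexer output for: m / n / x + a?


Scan left to right, longest-match per lexeme
Tokens: ID(m), OP(/), ID(n), OP(/), ID(x), OP(+), ID(a)


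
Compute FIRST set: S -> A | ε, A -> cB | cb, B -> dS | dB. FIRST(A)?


Per alternative of A: FIRST(cB) = {c}; FIRST(cb) = {c}
FIRST(A) = {c}


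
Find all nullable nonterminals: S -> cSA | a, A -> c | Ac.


A nonterminal is nullable iff some alternative derives ε (directly, or every symbol in it is nullable)
Nullable: {}


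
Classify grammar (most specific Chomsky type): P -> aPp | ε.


Single nonterminal LHS, but a^n p^n is not regular
Classification: Type 2 (Context-Free)


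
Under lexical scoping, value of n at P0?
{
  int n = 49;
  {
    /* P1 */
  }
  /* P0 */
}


n declared in the same block as P0
n = 49


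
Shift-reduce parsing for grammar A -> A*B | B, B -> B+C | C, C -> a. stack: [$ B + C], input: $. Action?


handle 'B+C' on top
Action: reduce (B -> B+C)


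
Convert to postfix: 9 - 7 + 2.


Left to right (same or higher precedence on left)
Postfix: 9 7 - 2 +


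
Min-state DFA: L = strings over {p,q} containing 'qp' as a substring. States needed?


KMP-style automaton: 2 progress states + 1 absorbing accept = 3
Minimal DFA: 3 states


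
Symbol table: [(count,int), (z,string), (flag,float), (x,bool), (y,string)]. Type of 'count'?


Lookup 'count' → type int


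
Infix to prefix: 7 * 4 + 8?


left-to-right (same/higher precedence on left): tree is (+ (* 7 4) 8)
Prefix: + * 7 4 8


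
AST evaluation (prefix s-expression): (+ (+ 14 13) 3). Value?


Evaluate inner: (+ 14 13) = 27
Evaluate root: (+ 27 3) = 30
Result: 30


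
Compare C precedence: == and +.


'+' is additive (level 9); '==' is equality (level 6)
Higher level binds tighter
'+' has higher precedence than '=='


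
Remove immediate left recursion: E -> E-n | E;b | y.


Left-recursive alternatives: E-n, E;b; non-recursive: y
Introduce E': E -> yE', E' -> -nE' | ;bE' | ε


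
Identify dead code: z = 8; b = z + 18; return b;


z is read by b's definition; b is returned
No dead code


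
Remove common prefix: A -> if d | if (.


Common prefix: 'if'
Factored: A -> if A', A' -> d | (


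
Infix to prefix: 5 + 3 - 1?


left-to-right (same/higher precedence on left): tree is (- (+ 5 3) 1)
Prefix: - + 5 3 1


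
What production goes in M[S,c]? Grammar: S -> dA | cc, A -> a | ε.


For [S, c]: 'c' ∈ FIRST(cc)
Entry: S -> cc


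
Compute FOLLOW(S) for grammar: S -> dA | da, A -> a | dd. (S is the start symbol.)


$ ∈ FOLLOW(S). For each A -> αBβ: add FIRST(β)\{ε} to FOLLOW(B); if β nullable, add FOLLOW(A).
FOLLOW(S) = {$}


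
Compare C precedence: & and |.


'&' is bitwise AND (level 5); '|' is bitwise OR (level 3)
Higher level binds tighter
'&' has higher precedence than '|'


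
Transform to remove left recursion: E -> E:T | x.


Left-recursive alternatives: E:T; non-recursive: x
Introduce E': E -> xE', E' -> :TE' | ε


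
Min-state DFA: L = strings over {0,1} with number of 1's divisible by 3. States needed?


Track (count of 1) mod 3: states 0..2, accept at 0
Minimal DFA: 3 states


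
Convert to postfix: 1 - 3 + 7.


Left to right (same or higher precedence on left)
Postfix: 1 3 - 7 +


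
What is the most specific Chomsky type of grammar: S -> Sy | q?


Left-linear: every RHS is a terminal or one nonterminal followed by a terminal
Classification: Type 3 (Regular)


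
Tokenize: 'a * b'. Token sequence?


Scan left to right, longest-match per lexeme
Tokens: ID(a), OP(*), ID(b)


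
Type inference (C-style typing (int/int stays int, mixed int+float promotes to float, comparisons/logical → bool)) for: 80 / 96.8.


Operand types: int / float
Rule: mixed int/float promotes to float; int/int stays int
Result type: float


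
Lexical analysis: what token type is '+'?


Pattern: operator symbol
Type: OPERATOR


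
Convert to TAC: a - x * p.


Break into single-operator statements:
t1 = x * p
t2 = a - t1


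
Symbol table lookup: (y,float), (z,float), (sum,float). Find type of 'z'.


Lookup 'z' → type float


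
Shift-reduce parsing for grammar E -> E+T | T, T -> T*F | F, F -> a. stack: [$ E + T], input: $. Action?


handle 'E+T' on top; lookahead ∈ FOLLOW(E) = {+, $}
Action: reduce (E -> E+T)


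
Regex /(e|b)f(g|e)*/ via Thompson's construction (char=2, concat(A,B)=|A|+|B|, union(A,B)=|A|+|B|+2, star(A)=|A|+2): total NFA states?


Syntax tree has 5 char leaf(s), 2 union(s), 1 star(s)
chars contribute 5×2 = 10; each union adds +2; each star adds +2
Total: 10 + 4 + 2 = 16 states


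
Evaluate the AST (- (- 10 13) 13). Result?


Evaluate inner: (- 10 13) = -3
Evaluate root: (- -3 13) = -16
Result: -16


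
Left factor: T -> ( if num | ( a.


Common prefix: '('
Factored: T -> ( T', T' -> if num | a


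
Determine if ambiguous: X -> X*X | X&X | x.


'x*x&x' has two parse trees (no precedence encoded between * and &)
Ambiguous


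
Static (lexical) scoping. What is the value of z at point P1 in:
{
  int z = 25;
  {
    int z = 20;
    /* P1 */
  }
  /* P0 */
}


z declared in the same block as P1
z = 20


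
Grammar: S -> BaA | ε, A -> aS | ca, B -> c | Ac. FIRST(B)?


Per alternative of B: FIRST(c) = {c}; FIRST(Ac) = {a, c}
FIRST(B) = {a, c}


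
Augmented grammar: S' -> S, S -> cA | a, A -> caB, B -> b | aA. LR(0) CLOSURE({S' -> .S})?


Start: S' -> .S
For each item with dot before a nonterminal B, add B -> .γ for every B-production
Closure: [S' -> .S, S -> .cA, S -> .a]


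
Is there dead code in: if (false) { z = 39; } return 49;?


condition is constant false, so the whole block is unreachable
Dead: 'if (false) { z = 39; }'


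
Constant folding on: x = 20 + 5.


20 + 5 = 25 at compile time
Optimized: x = 25


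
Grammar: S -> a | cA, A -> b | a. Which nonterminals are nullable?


A nonterminal is nullable iff some alternative derives ε (directly, or every symbol in it is nullable)
Nullable: {}


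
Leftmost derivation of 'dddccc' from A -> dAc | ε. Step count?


Derivation: A => dAc => ddAcc => dddAccc => dddccc
Steps: 4


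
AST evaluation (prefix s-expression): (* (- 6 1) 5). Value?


Evaluate inner: (- 6 1) = 5
Evaluate root: (* 5 5) = 25
Result: 25


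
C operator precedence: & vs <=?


'<=' is relational (level 7); '&' is bitwise AND (level 5)
Higher level binds tighter
'<=' has higher precedence than '&'


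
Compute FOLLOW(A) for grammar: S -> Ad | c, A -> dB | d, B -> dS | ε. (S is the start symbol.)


$ ∈ FOLLOW(S). For each A -> αBβ: add FIRST(β)\{ε} to FOLLOW(B); if β nullable, add FOLLOW(A).
FOLLOW(A) = {d}


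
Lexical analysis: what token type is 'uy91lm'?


Pattern: letter/underscore followed by alphanumerics, not a keyword
Type: IDENTIFIER


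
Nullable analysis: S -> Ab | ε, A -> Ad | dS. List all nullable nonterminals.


A nonterminal is nullable iff some alternative derives ε (directly, or every symbol in it is nullable)
Nullable: {S}


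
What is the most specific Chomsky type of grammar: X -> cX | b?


Right-linear: every RHS is a terminal or a terminal followed by one nonterminal
Classification: Type 3 (Regular)


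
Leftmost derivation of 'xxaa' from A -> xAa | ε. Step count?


Derivation: A => xAa => xxAaa => xxaa
Steps: 3


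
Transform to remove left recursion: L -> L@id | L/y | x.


Left-recursive alternatives: L@id, L/y; non-recursive: x
Introduce L': L -> xL', L' -> @idL' | /yL' | ε


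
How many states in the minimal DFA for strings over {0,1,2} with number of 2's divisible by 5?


Track (count of 2) mod 5: states 0..4, accept at 0
Minimal DFA: 5 states


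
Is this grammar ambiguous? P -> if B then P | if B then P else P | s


dangling else: 'if B then if B then s else s' parses two ways
Ambiguous


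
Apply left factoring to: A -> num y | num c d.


Common prefix: 'num'
Factored: A -> num A', A' -> y | c d


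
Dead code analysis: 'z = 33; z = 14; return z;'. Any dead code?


first assignment to z is overwritten before any read
Dead: 'z = 33'


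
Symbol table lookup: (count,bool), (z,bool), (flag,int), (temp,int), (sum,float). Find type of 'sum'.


Lookup 'sum' → type float


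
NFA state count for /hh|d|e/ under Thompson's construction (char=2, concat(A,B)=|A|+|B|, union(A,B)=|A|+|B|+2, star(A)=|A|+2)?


Syntax tree has 4 char leaf(s), 2 union(s), 0 star(s)
chars contribute 4×2 = 8; each union adds +2; each star adds +2
Total: 8 + 4 + 0 = 12 states


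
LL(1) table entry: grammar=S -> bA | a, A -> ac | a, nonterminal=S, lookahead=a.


For [S, a]: 'a' ∈ FIRST(a)
Entry: S -> a


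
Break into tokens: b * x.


Scan left to right, longest-match per lexeme
Tokens: ID(b), OP(*), ID(x)


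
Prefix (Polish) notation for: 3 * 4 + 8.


left-to-right (same/higher precedence on left): tree is (+ (* 3 4) 8)
Prefix: + * 3 4 8


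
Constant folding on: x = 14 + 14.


14 + 14 = 28 at compile time
Optimized: x = 28


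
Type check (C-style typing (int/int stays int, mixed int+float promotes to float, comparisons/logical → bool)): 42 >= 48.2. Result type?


Operand types: int >= float
Rule: comparison yields bool
Result type: bool


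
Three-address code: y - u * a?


Break into single-operator statements:
t1 = u * a
t2 = y - t1


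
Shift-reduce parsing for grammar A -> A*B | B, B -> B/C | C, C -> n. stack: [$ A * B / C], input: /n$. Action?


handle 'B/C' on top
Action: reduce (B -> B/C)


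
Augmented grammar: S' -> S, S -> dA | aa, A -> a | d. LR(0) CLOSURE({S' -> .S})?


Start: S' -> .S
For each item with dot before a nonterminal B, add B -> .γ for every B-production
Closure: [S' -> .S, S -> .dA, S -> .aa]


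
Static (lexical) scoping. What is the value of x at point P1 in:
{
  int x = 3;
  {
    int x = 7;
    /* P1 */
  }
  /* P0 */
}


x declared in the same block as P1
x = 7


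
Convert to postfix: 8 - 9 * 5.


* has higher precedence, evaluate 9*5 first
Postfix: 8 9 5 * -


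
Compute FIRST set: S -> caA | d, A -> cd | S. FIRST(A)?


Per alternative of A: FIRST(cd) = {c}; FIRST(S) = {c, d}
FIRST(A) = {c, d}


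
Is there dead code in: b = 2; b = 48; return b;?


first assignment to b is overwritten before any read
Dead: 'b = 2'


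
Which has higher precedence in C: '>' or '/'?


'/' is multiplicative (level 10); '>' is relational (level 7)
Higher level binds tighter
'/' has higher precedence than '>'


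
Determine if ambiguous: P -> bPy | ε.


balanced b^n…y^n: each string has a unique parse
Unambiguous


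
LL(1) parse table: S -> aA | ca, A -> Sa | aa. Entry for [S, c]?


For [S, c]: 'c' ∈ FIRST(ca)
Entry: S -> ca


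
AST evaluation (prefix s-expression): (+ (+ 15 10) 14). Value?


Evaluate inner: (+ 15 10) = 25
Evaluate root: (+ 25 14) = 39
Result: 39


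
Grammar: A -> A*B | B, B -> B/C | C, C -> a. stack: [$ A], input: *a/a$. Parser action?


shift '*' to continue A -> A*B
Action: shift


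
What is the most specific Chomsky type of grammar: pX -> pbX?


LHS has context (more than one symbol) and |LHS| ≤ |RHS|
Classification: Type 1 (Context-Sensitive)


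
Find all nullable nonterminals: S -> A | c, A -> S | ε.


A nonterminal is nullable iff some alternative derives ε (directly, or every symbol in it is nullable)
Nullable: {A, S}


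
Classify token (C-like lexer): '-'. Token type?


Pattern: operator symbol
Type: OPERATOR


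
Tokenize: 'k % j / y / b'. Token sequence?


Scan left to right, longest-match per lexeme
Tokens: ID(k), OP(%), ID(j), OP(/), ID(y), OP(/), ID(b)


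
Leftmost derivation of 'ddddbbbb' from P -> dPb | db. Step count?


Derivation: P => dPb => ddPbb => dddPbbb => ddddbbbb
Steps: 4


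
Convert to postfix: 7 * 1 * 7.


Left to right (same or higher precedence on left)
Postfix: 7 1 * 7 *


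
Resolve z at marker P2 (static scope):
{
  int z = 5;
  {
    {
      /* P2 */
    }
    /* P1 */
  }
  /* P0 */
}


P2's block does not declare z; resolves to the enclosing declaration at depth 0
z = 5


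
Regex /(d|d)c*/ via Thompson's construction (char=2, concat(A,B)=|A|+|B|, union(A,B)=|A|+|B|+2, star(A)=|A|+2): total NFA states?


Syntax tree has 3 char leaf(s), 1 union(s), 1 star(s)
chars contribute 3×2 = 6; each union adds +2; each star adds +2
Total: 6 + 2 + 2 = 10 states


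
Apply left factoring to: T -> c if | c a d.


Common prefix: 'c'
Factored: T -> c T', T' -> if | a d


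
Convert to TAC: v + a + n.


Break into single-operator statements:
t1 = v + a
t2 = t1 + n


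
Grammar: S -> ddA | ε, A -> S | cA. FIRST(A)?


Per alternative of A: FIRST(S) = {d, ε}; FIRST(cA) = {c}
FIRST(A) = {c, d, ε}


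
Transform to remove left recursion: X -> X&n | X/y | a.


Left-recursive alternatives: X&n, X/y; non-recursive: a
Introduce X': X -> aX', X' -> &nX' | /yX' | ε


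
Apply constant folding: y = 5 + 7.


5 + 7 = 12 at compile time
Optimized: y = 12


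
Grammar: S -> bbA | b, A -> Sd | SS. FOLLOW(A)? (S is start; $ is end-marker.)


$ ∈ FOLLOW(S). For each A -> αBβ: add FIRST(β)\{ε} to FOLLOW(B); if β nullable, add FOLLOW(A).
FOLLOW(A) = {$, b, d}


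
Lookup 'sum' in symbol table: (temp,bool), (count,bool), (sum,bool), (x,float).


Lookup 'sum' → type bool


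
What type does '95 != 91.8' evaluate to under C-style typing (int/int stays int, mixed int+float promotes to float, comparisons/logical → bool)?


Operand types: int != float
Rule: comparison yields bool
Result type: bool


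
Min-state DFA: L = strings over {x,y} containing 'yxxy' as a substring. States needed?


KMP-style automaton: 4 progress states + 1 absorbing accept = 5
Minimal DFA: 5 states


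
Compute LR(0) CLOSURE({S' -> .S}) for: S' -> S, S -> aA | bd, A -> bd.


Start: S' -> .S
For each item with dot before a nonterminal B, add B -> .γ for every B-production
Closure: [S' -> .S, S -> .aA, S -> .bd]


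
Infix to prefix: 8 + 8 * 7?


'*' binds tighter: tree is (+ 8 (* 8 7))
Prefix: + 8 * 8 7


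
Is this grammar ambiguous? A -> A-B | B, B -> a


precedence layered via separate nonterminal B: deterministic
Unambiguous


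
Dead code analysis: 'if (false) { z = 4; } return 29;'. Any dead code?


condition is constant false, so the whole block is unreachable
Dead: 'if (false) { z = 4; }'


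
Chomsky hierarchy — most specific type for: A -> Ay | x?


Left-linear: every RHS is a terminal or one nonterminal followed by a terminal
Classification: Type 3 (Regular)


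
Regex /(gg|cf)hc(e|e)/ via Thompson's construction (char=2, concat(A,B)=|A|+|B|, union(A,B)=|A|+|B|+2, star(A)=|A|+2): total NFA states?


Syntax tree has 8 char leaf(s), 2 union(s), 0 star(s)
chars contribute 8×2 = 16; each union adds +2; each star adds +2
Total: 16 + 4 + 0 = 20 states


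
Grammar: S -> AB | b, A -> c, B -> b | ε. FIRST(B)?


Per alternative of B: FIRST(b) = {b}; FIRST(ε) = {ε}
FIRST(B) = {b, ε}


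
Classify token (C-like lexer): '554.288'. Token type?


Pattern: digits with a decimal point
Type: FLOAT_LITERAL


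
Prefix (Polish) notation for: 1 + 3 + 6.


left-to-right (same/higher precedence on left): tree is (+ (+ 1 3) 6)
Prefix: + + 1 3 6
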